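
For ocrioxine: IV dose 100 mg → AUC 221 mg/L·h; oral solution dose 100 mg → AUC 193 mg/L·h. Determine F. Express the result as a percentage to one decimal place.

F = 87.3%

F = (AUC_ev / D_ev) / (AUC_iv / D_iv)
  = (193/100) / (221/100)
  = 1.93 / 2.21 = 0.8733
  = 87.33%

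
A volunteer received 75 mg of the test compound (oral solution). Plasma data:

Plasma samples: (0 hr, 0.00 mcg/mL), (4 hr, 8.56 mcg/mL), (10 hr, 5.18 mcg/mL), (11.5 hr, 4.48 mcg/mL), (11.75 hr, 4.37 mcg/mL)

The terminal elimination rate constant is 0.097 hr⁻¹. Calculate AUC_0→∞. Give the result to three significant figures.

AUC = 112 mcg/mL·hr

Trapezoidal AUC_0→11.75:
  [0→4]: (0.00+8.56)/2 × 4 = 17.12
  [4→10]: (8.56+5.18)/2 × 6 = 41.22
  [10→11.5]: (5.18+4.48)/2 × 1.5 = 7.245
  [11.5→11.75]: (4.48+4.37)/2 × 0.25 = 1.10625
  Sum = 66.69125 mcg/mL·hr
Extrapolated tail: C_last / k_e = 4.37 / 0.097 = 45.052
AUC_0→∞ = 66.69125 + 45.052 = 111.74325 mcg/mL·hr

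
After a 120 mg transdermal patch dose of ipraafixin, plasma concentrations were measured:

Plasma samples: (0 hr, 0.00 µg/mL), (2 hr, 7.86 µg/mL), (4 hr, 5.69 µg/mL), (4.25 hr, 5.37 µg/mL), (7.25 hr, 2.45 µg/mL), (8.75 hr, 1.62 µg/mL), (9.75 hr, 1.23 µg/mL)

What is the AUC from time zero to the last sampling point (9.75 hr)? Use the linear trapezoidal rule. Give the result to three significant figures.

Trapezoidal AUC_0→9.75:
  [0→2]: (0.00+7.86)/2 × 2 = 7.86
  [2→4]: (7.86+5.69)/2 × 2 = 13.55
  [4→4.25]: (5.69+5.37)/2 × 0.25 = 1.3825
  [4.25→7.25]: (5.37+2.45)/2 × 3 = 11.73
  [7.25→8.75]: (2.45+1.62)/2 × 1.5 = 3.0525
  [8.75→9.75]: (1.62+1.23)/2 × 1 = 1.425
  Sum = 39.0 µg/mL·hr

AUC = 39.0 µg/mL·hr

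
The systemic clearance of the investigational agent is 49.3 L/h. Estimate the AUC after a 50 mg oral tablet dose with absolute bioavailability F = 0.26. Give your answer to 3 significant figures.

AUC = 0.264 mg/L·h

AUC_0→∞ = F × Dose / CL
        = 0.26 × 50 / 49.3 = 0.263692 mg/L·h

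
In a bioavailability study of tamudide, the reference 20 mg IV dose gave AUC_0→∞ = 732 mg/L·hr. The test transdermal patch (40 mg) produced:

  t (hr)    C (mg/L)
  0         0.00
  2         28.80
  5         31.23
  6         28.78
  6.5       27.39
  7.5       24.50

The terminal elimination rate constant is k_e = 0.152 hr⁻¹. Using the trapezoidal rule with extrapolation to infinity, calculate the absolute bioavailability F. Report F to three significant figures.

F = 0.239

Trapezoidal AUC_0→7.5 (transdermal patch):
  [0→2]: (0.00+28.80)/2 × 2 = 28.8
  [2→5]: (28.80+31.23)/2 × 3 = 90.045
  [5→6]: (31.23+28.78)/2 × 1 = 30.005
  [6→6.5]: (28.78+27.39)/2 × 0.5 = 14.0425
  [6.5→7.5]: (27.39+24.50)/2 × 1 = 25.945
  Sum = 188.8375 mg/L·hr
Tail: C_last/k_e = 24.50/0.152 = 161.184
AUC_0→∞ (transdermal patch) = 188.8375 + 161.184 = 350.0215 mg/L·hr
F = (AUC_ev/D_ev)/(AUC_iv/D_iv) = (350.0215/40)/(732/20) = 8.7505375/36.6 = 0.2391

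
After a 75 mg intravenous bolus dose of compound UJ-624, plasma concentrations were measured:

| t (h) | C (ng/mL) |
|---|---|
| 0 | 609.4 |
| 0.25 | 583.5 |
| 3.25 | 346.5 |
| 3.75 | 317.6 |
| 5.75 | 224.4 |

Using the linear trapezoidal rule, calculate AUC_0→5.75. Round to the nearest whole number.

Trapezoidal AUC_0→5.75:
  [0→0.25]: (609.4+583.5)/2 × 0.25 = 149.1125
  [0.25→3.25]: (583.5+346.5)/2 × 3 = 1395.0
  [3.25→3.75]: (346.5+317.6)/2 × 0.5 = 166.025
  [3.75→5.75]: (317.6+224.4)/2 × 2 = 542.0
  Sum = 2252.1375 ng/mL·h

AUC = 2252 ng/mL·h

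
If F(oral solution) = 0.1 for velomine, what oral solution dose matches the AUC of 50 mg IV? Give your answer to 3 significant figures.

For equal systemic exposure: F × D_ev = D_iv
D_ev = D_iv / F = 50 / 0.1 = 500 mg

D_oral = 500 mg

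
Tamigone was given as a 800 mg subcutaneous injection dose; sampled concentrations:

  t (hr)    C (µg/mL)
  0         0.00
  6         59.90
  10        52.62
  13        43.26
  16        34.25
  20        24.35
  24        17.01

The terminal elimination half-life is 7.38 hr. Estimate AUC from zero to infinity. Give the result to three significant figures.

AUC = 1050 µg/mL·hr

Trapezoidal AUC_0→24:
  [0→6]: (0.00+59.90)/2 × 6 = 179.7
  [6→10]: (59.90+52.62)/2 × 4 = 225.04
  [10→13]: (52.62+43.26)/2 × 3 = 143.82
  [13→16]: (43.26+34.25)/2 × 3 = 116.265
  [16→20]: (34.25+24.35)/2 × 4 = 117.2
  [20→24]: (24.35+17.01)/2 × 4 = 82.72
  Sum = 864.745 µg/mL·hr
k_e = ln2 / t½ = 0.693147 / 7.38 = 0.0939 hr^-1
Extrapolated tail: C_last / k_e = 17.01 / 0.0939 = 181.150
AUC_0→∞ = 864.745 + 181.150 = 1045.895 µg/mL·hr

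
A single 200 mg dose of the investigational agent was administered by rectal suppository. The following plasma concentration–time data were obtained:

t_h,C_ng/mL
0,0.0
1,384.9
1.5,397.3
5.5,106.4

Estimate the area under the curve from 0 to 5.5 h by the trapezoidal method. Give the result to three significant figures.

AUC = 1400 ng/mL·h

Trapezoidal AUC_0→5.5:
  [0→1]: (0.0+384.9)/2 × 1 = 192.45
  [1→1.5]: (384.9+397.3)/2 × 0.5 = 195.55
  [1.5→5.5]: (397.3+106.4)/2 × 4 = 1007.4
  Sum = 1395.4 ng/mL·h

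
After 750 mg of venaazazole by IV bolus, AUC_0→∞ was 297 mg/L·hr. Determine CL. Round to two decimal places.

CL = Dose_iv / AUC_0→∞
   = 750 / 297 = 2.52525 L/hr

CL = 2.53 L/hr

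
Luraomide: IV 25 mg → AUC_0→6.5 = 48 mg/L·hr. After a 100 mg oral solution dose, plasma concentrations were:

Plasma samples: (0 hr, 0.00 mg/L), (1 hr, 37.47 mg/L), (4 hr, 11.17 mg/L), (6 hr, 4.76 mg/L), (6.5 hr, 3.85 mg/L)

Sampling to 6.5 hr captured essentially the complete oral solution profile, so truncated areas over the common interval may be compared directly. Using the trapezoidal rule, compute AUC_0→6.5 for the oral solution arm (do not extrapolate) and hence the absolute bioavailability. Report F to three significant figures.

Trapezoidal AUC_0→6.5 (oral solution):
  [0→1]: (0.00+37.47)/2 × 1 = 18.735
  [1→4]: (37.47+11.17)/2 × 3 = 72.96
  [4→6]: (11.17+4.76)/2 × 2 = 15.93
  [6→6.5]: (4.76+3.85)/2 × 0.5 = 2.1525
  Sum = 109.7775 mg/L·hr
F = (AUC_ev/D_ev)/(AUC_iv/D_iv) = (109.7775/100)/(48/25) = 1.097775/1.92 = 0.5718

F = 0.572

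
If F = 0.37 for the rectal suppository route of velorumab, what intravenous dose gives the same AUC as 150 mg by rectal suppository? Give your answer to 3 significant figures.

Systemic exposure from an extravascular dose = F × D_ev, so the equivalent IV dose is F × D_ev.
D_iv = F × D_ev = 0.37 × 150 = 55.5 mg

D_iv = 55.5 mg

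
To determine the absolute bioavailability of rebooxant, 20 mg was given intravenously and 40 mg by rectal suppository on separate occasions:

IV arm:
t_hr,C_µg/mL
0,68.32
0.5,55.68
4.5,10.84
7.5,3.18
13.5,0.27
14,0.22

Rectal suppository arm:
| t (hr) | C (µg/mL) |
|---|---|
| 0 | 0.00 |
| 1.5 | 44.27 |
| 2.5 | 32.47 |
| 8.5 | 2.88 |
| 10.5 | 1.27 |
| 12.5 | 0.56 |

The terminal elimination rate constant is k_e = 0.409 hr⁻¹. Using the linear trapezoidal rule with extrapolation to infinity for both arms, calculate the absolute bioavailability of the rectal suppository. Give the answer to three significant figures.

Trapezoidal AUC_0→14 (IV):
  [0→0.5]: (68.32+55.68)/2 × 0.5 = 31.0
  [0.5→4.5]: (55.68+10.84)/2 × 4 = 133.04
  [4.5→7.5]: (10.84+3.18)/2 × 3 = 21.03
  [7.5→13.5]: (3.18+0.27)/2 × 6 = 10.35
  [13.5→14]: (0.27+0.22)/2 × 0.5 = 0.1225
  Sum = 195.5425 µg/mL·hr
IV tail: 0.22/0.409 = 0.538; AUC_iv,0→∞ = 195.5425 + 0.538 = 196.0805 µg/mL·hr
Trapezoidal AUC_0→12.5 (rectal suppository):
  [0→1.5]: (0.00+44.27)/2 × 1.5 = 33.2025
  [1.5→2.5]: (44.27+32.47)/2 × 1 = 38.37
  [2.5→8.5]: (32.47+2.88)/2 × 6 = 106.05
  [8.5→10.5]: (2.88+1.27)/2 × 2 = 4.15
  [10.5→12.5]: (1.27+0.56)/2 × 2 = 1.83
  Sum = 183.6025 µg/mL·hr
rectal suppository tail: 0.56/0.409 = 1.369; AUC_ev,0→∞ = 183.6025 + 1.369 = 184.9715 µg/mL·hr
F = (AUC_ev/D_ev)/(AUC_iv/D_iv) = (184.9715/40)/(196.0805/20) = 4.6242875/9.804025 = 0.4717

F = 0.472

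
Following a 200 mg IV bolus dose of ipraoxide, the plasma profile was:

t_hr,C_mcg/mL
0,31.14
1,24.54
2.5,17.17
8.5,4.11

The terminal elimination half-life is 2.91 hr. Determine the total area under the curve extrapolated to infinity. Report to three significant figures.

AUC = 140 mcg/mL·hr

Trapezoidal AUC_0→8.5:
  [0→1]: (31.14+24.54)/2 × 1 = 27.84
  [1→2.5]: (24.54+17.17)/2 × 1.5 = 31.2825
  [2.5→8.5]: (17.17+4.11)/2 × 6 = 63.84
  Sum = 122.9625 mcg/mL·hr
k_e = ln2 / t½ = 0.693147 / 2.91 = 0.2382 hr^-1
Extrapolated tail: C_last / k_e = 4.11 / 0.2382 = 17.254
AUC_0→∞ = 122.9625 + 17.254 = 140.2165 mcg/mL·hr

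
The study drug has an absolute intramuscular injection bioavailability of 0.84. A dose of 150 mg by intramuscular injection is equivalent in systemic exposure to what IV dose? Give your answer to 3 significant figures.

Systemic exposure from an extravascular dose = F × D_ev, so the equivalent IV dose is F × D_ev.
D_iv = F × D_ev = 0.84 × 150 = 126 mg

D_iv = 126 mg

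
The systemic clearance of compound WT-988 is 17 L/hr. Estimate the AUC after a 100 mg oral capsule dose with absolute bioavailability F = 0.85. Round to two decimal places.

AUC = 5.00 mg/L·hr

AUC_0→∞ = F × Dose / CL
        = 0.85 × 100 / 17 = 5 mg/L·hr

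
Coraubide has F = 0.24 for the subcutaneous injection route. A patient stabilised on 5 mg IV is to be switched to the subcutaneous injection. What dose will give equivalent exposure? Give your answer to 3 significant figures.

D_subcutaneous = 20.8 mg

For equal systemic exposure: F × D_ev = D_iv
D_ev = D_iv / F = 5 / 0.24 = 20.8333 mg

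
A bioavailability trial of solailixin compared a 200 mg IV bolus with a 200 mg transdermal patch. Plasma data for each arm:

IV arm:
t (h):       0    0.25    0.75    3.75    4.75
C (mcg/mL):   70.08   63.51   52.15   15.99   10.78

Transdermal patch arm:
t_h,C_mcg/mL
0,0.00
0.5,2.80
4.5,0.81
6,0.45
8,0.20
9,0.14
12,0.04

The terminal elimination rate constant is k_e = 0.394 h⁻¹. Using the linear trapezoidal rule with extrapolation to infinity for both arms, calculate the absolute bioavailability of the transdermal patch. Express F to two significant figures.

Trapezoidal AUC_0→4.75 (IV):
  [0→0.25]: (70.08+63.51)/2 × 0.25 = 16.69875
  [0.25→0.75]: (63.51+52.15)/2 × 0.5 = 28.915
  [0.75→3.75]: (52.15+15.99)/2 × 3 = 102.21
  [3.75→4.75]: (15.99+10.78)/2 × 1 = 13.385
  Sum = 161.20875 mcg/mL·h
IV tail: 10.78/0.394 = 27.360; AUC_iv,0→∞ = 161.20875 + 27.360 = 188.56875 mcg/mL·h
Trapezoidal AUC_0→12 (transdermal patch):
  [0→0.5]: (0.00+2.80)/2 × 0.5 = 0.7
  [0.5→4.5]: (2.80+0.81)/2 × 4 = 7.22
  [4.5→6]: (0.81+0.45)/2 × 1.5 = 0.945
  [6→8]: (0.45+0.20)/2 × 2 = 0.65
  [8→9]: (0.20+0.14)/2 × 1 = 0.17
  [9→12]: (0.14+0.04)/2 × 3 = 0.27
  Sum = 9.955 mcg/mL·h
transdermal patch tail: 0.04/0.394 = 0.102; AUC_ev,0→∞ = 9.955 + 0.102 = 10.057 mcg/mL·h
F = (AUC_ev/D_ev)/(AUC_iv/D_iv) = (10.057/200)/(188.56875/200) = 0.050285/0.94284375 = 0.0533

F = 0.053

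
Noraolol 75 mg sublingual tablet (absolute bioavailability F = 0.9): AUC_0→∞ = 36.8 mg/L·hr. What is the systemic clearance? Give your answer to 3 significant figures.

CL = 1.83 L/hr

CL = F × Dose / AUC_0→∞
   = 0.9 × 75 / 36.8 = 1.83424 L/hr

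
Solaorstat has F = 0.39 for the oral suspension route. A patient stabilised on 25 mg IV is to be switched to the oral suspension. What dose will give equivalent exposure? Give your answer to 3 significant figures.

D_oral = 64.1 mg

For equal systemic exposure: F × D_ev = D_iv
D_ev = D_iv / F = 25 / 0.39 = 64.1026 mg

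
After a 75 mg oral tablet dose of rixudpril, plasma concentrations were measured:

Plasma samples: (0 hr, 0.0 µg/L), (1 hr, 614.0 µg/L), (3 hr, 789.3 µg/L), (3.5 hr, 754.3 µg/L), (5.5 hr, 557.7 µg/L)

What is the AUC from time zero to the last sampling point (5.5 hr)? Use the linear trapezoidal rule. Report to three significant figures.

Trapezoidal AUC_0→5.5:
  [0→1]: (0.0+614.0)/2 × 1 = 307.0
  [1→3]: (614.0+789.3)/2 × 2 = 1403.3
  [3→3.5]: (789.3+754.3)/2 × 0.5 = 385.9
  [3.5→5.5]: (754.3+557.7)/2 × 2 = 1312.0
  Sum = 3408.2 µg/L·hr

AUC = 3410 µg/L·hr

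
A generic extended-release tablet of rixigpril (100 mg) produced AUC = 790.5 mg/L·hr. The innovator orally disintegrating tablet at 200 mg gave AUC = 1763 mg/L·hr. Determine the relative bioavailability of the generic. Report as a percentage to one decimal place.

F_rel = (AUC_test/D_test) / (AUC_ref/D_ref)
      = (790.5/100) / (1763/200)
      = 7.905 / 8.815 = 0.8968 = 89.68%

F_rel = 89.7%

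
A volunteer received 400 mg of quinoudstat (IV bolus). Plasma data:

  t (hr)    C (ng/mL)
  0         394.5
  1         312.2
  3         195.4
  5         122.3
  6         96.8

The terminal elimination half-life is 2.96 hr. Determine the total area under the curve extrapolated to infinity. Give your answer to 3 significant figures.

AUC = 1700 ng/mL·hr

Trapezoidal AUC_0→6:
  [0→1]: (394.5+312.2)/2 × 1 = 353.35
  [1→3]: (312.2+195.4)/2 × 2 = 507.6
  [3→5]: (195.4+122.3)/2 × 2 = 317.7
  [5→6]: (122.3+96.8)/2 × 1 = 109.55
  Sum = 1288.2 ng/mL·hr
k_e = ln2 / t½ = 0.693147 / 2.96 = 0.2342 hr^-1
Extrapolated tail: C_last / k_e = 96.8 / 0.2342 = 413.322
AUC_0→∞ = 1288.2 + 413.322 = 1701.522 ng/mL·hr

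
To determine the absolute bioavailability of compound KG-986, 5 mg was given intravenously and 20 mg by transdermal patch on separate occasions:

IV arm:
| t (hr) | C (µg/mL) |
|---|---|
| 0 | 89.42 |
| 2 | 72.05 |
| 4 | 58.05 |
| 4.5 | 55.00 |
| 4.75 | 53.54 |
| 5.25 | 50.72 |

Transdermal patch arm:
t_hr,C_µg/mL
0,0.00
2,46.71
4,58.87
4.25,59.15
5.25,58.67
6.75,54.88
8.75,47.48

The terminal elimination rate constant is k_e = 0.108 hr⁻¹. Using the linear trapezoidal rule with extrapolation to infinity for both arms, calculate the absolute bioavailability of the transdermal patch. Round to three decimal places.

F = 0.257

Trapezoidal AUC_0→5.25 (IV):
  [0→2]: (89.42+72.05)/2 × 2 = 161.47
  [2→4]: (72.05+58.05)/2 × 2 = 130.1
  [4→4.5]: (58.05+55.00)/2 × 0.5 = 28.2625
  [4.5→4.75]: (55.00+53.54)/2 × 0.25 = 13.5675
  [4.75→5.25]: (53.54+50.72)/2 × 0.5 = 26.065
  Sum = 359.465 µg/mL·hr
IV tail: 50.72/0.108 = 469.630; AUC_iv,0→∞ = 359.465 + 469.630 = 829.095 µg/mL·hr
Trapezoidal AUC_0→8.75 (transdermal patch):
  [0→2]: (0.00+46.71)/2 × 2 = 46.71
  [2→4]: (46.71+58.87)/2 × 2 = 105.58
  [4→4.25]: (58.87+59.15)/2 × 0.25 = 14.7525
  [4.25→5.25]: (59.15+58.67)/2 × 1 = 58.91
  [5.25→6.75]: (58.67+54.88)/2 × 1.5 = 85.1625
  [6.75→8.75]: (54.88+47.48)/2 × 2 = 102.36
  Sum = 413.475 µg/mL·hr
transdermal patch tail: 47.48/0.108 = 439.630; AUC_ev,0→∞ = 413.475 + 439.630 = 853.105 µg/mL·hr
F = (AUC_ev/D_ev)/(AUC_iv/D_iv) = (853.105/20)/(829.095/5) = 42.65525/165.819 = 0.2572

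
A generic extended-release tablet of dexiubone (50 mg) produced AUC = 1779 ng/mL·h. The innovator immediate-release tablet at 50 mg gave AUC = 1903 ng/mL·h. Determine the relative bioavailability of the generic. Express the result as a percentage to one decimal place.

F_rel = 93.5%

F_rel = (AUC_test/D_test) / (AUC_ref/D_ref)
      = (1779/50) / (1903/50)
      = 35.58 / 38.06 = 0.9348 = 93.48%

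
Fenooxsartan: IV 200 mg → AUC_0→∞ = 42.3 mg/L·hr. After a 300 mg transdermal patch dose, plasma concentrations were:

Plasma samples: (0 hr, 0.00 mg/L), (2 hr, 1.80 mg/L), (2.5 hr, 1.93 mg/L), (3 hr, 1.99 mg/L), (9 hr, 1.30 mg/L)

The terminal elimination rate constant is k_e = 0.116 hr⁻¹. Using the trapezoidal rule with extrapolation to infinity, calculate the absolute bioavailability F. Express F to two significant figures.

Trapezoidal AUC_0→9 (transdermal patch):
  [0→2]: (0.00+1.80)/2 × 2 = 1.8
  [2→2.5]: (1.80+1.93)/2 × 0.5 = 0.9325
  [2.5→3]: (1.93+1.99)/2 × 0.5 = 0.98
  [3→9]: (1.99+1.30)/2 × 6 = 9.87
  Sum = 13.5825 mg/L·hr
Tail: C_last/k_e = 1.30/0.116 = 11.207
AUC_0→∞ (transdermal patch) = 13.5825 + 11.207 = 24.7895 mg/L·hr
F = (AUC_ev/D_ev)/(AUC_iv/D_iv) = (24.7895/300)/(42.3/200) = 0.0826317/0.2115 = 0.3907

F = 0.39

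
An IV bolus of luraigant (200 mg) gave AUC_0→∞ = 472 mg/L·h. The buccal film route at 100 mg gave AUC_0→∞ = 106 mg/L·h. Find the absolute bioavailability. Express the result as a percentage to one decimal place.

F = (AUC_ev / D_ev) / (AUC_iv / D_iv)
  = (106/100) / (472/200)
  = 1.06 / 2.36 = 0.4492
  = 44.92%

F = 44.9%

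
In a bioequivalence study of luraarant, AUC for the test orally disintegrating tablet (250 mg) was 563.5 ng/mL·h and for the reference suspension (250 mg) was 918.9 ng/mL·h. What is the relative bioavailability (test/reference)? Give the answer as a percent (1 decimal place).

F_rel = (AUC_test/D_test) / (AUC_ref/D_ref)
      = (563.5/250) / (918.9/250)
      = 2.254 / 3.6756 = 0.6132 = 61.32%

F_rel = 61.3%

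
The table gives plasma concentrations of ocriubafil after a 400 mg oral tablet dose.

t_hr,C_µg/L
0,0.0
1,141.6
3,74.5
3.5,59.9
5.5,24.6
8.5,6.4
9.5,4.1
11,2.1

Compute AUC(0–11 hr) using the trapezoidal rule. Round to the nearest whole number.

AUC = 461 µg/L·hr

Trapezoidal AUC_0→11:
  [0→1]: (0.0+141.6)/2 × 1 = 70.8
  [1→3]: (141.6+74.5)/2 × 2 = 216.1
  [3→3.5]: (74.5+59.9)/2 × 0.5 = 33.6
  [3.5→5.5]: (59.9+24.6)/2 × 2 = 84.5
  [5.5→8.5]: (24.6+6.4)/2 × 3 = 46.5
  [8.5→9.5]: (6.4+4.1)/2 × 1 = 5.25
  [9.5→11]: (4.1+2.1)/2 × 1.5 = 4.65
  Sum = 461.4 µg/L·hr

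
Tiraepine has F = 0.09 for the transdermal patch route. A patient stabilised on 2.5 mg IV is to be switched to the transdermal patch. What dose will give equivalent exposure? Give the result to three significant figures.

For equal systemic exposure: F × D_ev = D_iv
D_ev = D_iv / F = 2.5 / 0.09 = 27.7778 mg

D_transdermal = 27.8 mg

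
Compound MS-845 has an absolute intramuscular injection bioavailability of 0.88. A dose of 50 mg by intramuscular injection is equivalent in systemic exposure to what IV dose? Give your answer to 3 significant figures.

D_iv = 44.0 mg

Systemic exposure from an extravascular dose = F × D_ev, so the equivalent IV dose is F × D_ev.
D_iv = F × D_ev = 0.88 × 50 = 44 mg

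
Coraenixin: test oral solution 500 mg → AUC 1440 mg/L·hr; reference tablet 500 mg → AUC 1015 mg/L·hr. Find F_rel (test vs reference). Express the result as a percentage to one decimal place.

F_rel = (AUC_test/D_test) / (AUC_ref/D_ref)
      = (1440/500) / (1015/500)
      = 2.88 / 2.03 = 1.4187 = 141.87%

F_rel = 141.9%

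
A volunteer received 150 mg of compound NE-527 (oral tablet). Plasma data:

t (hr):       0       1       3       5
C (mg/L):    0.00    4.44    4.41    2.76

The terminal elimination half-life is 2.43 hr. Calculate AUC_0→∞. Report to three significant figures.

AUC = 27.9 mg/L·hr

Trapezoidal AUC_0→5:
  [0→1]: (0.00+4.44)/2 × 1 = 2.22
  [1→3]: (4.44+4.41)/2 × 2 = 8.85
  [3→5]: (4.41+2.76)/2 × 2 = 7.17
  Sum = 18.24 mg/L·hr
k_e = ln2 / t½ = 0.693147 / 2.43 = 0.2852 hr^-1
Extrapolated tail: C_last / k_e = 2.76 / 0.2852 = 9.677
AUC_0→∞ = 18.24 + 9.677 = 27.917 mg/L·hr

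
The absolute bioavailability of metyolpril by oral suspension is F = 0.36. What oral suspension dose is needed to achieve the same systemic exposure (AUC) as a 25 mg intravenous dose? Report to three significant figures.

For equal systemic exposure: F × D_ev = D_iv
D_ev = D_iv / F = 25 / 0.36 = 69.4444 mg

D_oral = 69.4 mg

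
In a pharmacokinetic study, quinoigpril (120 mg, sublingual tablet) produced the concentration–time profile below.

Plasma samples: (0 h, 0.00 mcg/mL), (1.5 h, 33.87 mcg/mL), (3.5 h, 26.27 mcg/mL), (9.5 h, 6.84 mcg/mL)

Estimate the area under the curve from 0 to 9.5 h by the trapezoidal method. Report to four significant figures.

AUC = 184.9 mcg/mL·h

Trapezoidal AUC_0→9.5:
  [0→1.5]: (0.00+33.87)/2 × 1.5 = 25.4025
  [1.5→3.5]: (33.87+26.27)/2 × 2 = 60.14
  [3.5→9.5]: (26.27+6.84)/2 × 6 = 99.33
  Sum = 184.8725 mcg/mL·h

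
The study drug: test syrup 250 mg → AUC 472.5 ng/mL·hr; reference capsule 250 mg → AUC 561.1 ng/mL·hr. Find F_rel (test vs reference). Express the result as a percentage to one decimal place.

F_rel = (AUC_test/D_test) / (AUC_ref/D_ref)
      = (472.5/250) / (561.1/250)
      = 1.89 / 2.2444 = 0.8421 = 84.21%

F_rel = 84.2%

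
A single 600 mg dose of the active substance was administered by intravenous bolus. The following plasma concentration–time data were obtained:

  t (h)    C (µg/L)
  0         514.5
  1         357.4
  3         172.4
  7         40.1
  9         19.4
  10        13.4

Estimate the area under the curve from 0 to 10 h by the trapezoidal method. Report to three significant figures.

Trapezoidal AUC_0→10:
  [0→1]: (514.5+357.4)/2 × 1 = 435.95
  [1→3]: (357.4+172.4)/2 × 2 = 529.8
  [3→7]: (172.4+40.1)/2 × 4 = 425.0
  [7→9]: (40.1+19.4)/2 × 2 = 59.5
  [9→10]: (19.4+13.4)/2 × 1 = 16.4
  Sum = 1466.65 µg/L·h

AUC = 1470 µg/L·h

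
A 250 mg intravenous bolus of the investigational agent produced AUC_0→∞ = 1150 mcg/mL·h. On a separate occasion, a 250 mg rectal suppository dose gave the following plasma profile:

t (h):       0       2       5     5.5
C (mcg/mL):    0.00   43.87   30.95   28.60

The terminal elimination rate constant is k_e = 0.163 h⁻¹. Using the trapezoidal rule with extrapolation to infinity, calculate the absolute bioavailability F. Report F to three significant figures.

F = 0.301

Trapezoidal AUC_0→5.5 (rectal suppository):
  [0→2]: (0.00+43.87)/2 × 2 = 43.87
  [2→5]: (43.87+30.95)/2 × 3 = 112.23
  [5→5.5]: (30.95+28.60)/2 × 0.5 = 14.8875
  Sum = 170.9875 mcg/mL·h
Tail: C_last/k_e = 28.60/0.163 = 175.460
AUC_0→∞ (rectal suppository) = 170.9875 + 175.460 = 346.4475 mcg/mL·h
F = (AUC_ev/D_ev)/(AUC_iv/D_iv) = (346.4475/250)/(1150/250) = 1.38579/4.6 = 0.3013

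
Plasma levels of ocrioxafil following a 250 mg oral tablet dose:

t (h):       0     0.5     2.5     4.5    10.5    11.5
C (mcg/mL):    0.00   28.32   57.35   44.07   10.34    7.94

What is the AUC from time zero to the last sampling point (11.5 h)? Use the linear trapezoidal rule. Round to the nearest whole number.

Trapezoidal AUC_0→11.5:
  [0→0.5]: (0.00+28.32)/2 × 0.5 = 7.08
  [0.5→2.5]: (28.32+57.35)/2 × 2 = 85.67
  [2.5→4.5]: (57.35+44.07)/2 × 2 = 101.42
  [4.5→10.5]: (44.07+10.34)/2 × 6 = 163.23
  [10.5→11.5]: (10.34+7.94)/2 × 1 = 9.14
  Sum = 366.54 mcg/mL·h

AUC = 367 mcg/mL·h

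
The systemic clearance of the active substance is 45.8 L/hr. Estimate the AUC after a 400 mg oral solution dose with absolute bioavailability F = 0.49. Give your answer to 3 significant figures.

AUC = 4.28 mg/L·hr

AUC_0→∞ = F × Dose / CL
        = 0.49 × 400 / 45.8 = 4.27948 mg/L·hr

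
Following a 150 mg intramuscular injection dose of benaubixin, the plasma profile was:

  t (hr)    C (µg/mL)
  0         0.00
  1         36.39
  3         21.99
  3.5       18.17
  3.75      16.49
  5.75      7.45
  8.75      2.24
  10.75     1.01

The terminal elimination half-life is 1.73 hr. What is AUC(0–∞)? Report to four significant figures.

Trapezoidal AUC_0→10.75:
  [0→1]: (0.00+36.39)/2 × 1 = 18.195
  [1→3]: (36.39+21.99)/2 × 2 = 58.38
  [3→3.5]: (21.99+18.17)/2 × 0.5 = 10.04
  [3.5→3.75]: (18.17+16.49)/2 × 0.25 = 4.3325
  [3.75→5.75]: (16.49+7.45)/2 × 2 = 23.94
  [5.75→8.75]: (7.45+2.24)/2 × 3 = 14.535
  [8.75→10.75]: (2.24+1.01)/2 × 2 = 3.25
  Sum = 132.6725 µg/mL·hr
k_e = ln2 / t½ = 0.693147 / 1.73 = 0.4007 hr^-1
Extrapolated tail: C_last / k_e = 1.01 / 0.4007 = 2.521
AUC_0→∞ = 132.6725 + 2.521 = 135.1935 µg/mL·hr

AUC = 135.2 µg/mL·hr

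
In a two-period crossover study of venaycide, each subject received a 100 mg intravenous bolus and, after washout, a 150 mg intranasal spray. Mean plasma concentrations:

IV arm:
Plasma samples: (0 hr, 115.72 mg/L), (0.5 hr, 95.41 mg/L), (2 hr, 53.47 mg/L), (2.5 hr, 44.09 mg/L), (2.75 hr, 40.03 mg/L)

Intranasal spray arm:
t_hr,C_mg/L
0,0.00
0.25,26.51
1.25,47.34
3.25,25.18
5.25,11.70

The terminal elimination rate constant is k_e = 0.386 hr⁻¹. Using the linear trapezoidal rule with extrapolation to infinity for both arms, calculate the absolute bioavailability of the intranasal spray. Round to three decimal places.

F = 0.396

Trapezoidal AUC_0→2.75 (IV):
  [0→0.5]: (115.72+95.41)/2 × 0.5 = 52.7825
  [0.5→2]: (95.41+53.47)/2 × 1.5 = 111.66
  [2→2.5]: (53.47+44.09)/2 × 0.5 = 24.39
  [2.5→2.75]: (44.09+40.03)/2 × 0.25 = 10.515
  Sum = 199.3475 mg/L·hr
IV tail: 40.03/0.386 = 103.705; AUC_iv,0→∞ = 199.3475 + 103.705 = 303.0525 mg/L·hr
Trapezoidal AUC_0→5.25 (intranasal spray):
  [0→0.25]: (0.00+26.51)/2 × 0.25 = 3.31375
  [0.25→1.25]: (26.51+47.34)/2 × 1 = 36.925
  [1.25→3.25]: (47.34+25.18)/2 × 2 = 72.52
  [3.25→5.25]: (25.18+11.70)/2 × 2 = 36.88
  Sum = 149.63875 mg/L·hr
intranasal spray tail: 11.70/0.386 = 30.311; AUC_ev,0→∞ = 149.63875 + 30.311 = 179.94975 mg/L·hr
F = (AUC_ev/D_ev)/(AUC_iv/D_iv) = (179.94975/150)/(303.0525/100) = 1.199665/3.030525 = 0.3959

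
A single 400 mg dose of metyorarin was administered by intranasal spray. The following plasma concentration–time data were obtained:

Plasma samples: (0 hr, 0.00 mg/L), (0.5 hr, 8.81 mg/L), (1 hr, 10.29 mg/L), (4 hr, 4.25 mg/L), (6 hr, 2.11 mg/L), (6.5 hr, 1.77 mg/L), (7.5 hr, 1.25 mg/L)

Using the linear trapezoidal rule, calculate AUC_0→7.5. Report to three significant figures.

Trapezoidal AUC_0→7.5:
  [0→0.5]: (0.00+8.81)/2 × 0.5 = 2.2025
  [0.5→1]: (8.81+10.29)/2 × 0.5 = 4.775
  [1→4]: (10.29+4.25)/2 × 3 = 21.81
  [4→6]: (4.25+2.11)/2 × 2 = 6.36
  [6→6.5]: (2.11+1.77)/2 × 0.5 = 0.97
  [6.5→7.5]: (1.77+1.25)/2 × 1 = 1.51
  Sum = 37.6275 mg/L·hr

AUC = 37.6 mg/L·hr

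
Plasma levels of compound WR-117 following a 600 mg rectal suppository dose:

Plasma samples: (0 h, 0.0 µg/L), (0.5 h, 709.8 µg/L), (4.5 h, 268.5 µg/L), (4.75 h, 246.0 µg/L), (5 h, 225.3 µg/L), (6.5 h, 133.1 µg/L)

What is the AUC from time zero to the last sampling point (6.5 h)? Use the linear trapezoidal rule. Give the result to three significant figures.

AUC = 2530 µg/L·h

Trapezoidal AUC_0→6.5:
  [0→0.5]: (0.0+709.8)/2 × 0.5 = 177.45
  [0.5→4.5]: (709.8+268.5)/2 × 4 = 1956.6
  [4.5→4.75]: (268.5+246.0)/2 × 0.25 = 64.3125
  [4.75→5]: (246.0+225.3)/2 × 0.25 = 58.9125
  [5→6.5]: (225.3+133.1)/2 × 1.5 = 268.8
  Sum = 2526.075 µg/L·h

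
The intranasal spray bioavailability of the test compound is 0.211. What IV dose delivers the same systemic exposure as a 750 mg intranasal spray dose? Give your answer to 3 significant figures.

Systemic exposure from an extravascular dose = F × D_ev, so the equivalent IV dose is F × D_ev.
D_iv = F × D_ev = 0.211 × 750 = 158.25 mg

D_iv = 158 mg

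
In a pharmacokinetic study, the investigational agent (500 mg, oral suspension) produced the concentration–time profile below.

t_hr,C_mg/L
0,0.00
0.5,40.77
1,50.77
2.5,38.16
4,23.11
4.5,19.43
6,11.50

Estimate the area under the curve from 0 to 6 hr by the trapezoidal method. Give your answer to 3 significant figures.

AUC = 180 mg/L·hr

Trapezoidal AUC_0→6:
  [0→0.5]: (0.00+40.77)/2 × 0.5 = 10.1925
  [0.5→1]: (40.77+50.77)/2 × 0.5 = 22.885
  [1→2.5]: (50.77+38.16)/2 × 1.5 = 66.6975
  [2.5→4]: (38.16+23.11)/2 × 1.5 = 45.9525
  [4→4.5]: (23.11+19.43)/2 × 0.5 = 10.635
  [4.5→6]: (19.43+11.50)/2 × 1.5 = 23.1975
  Sum = 179.56 mg/L·hr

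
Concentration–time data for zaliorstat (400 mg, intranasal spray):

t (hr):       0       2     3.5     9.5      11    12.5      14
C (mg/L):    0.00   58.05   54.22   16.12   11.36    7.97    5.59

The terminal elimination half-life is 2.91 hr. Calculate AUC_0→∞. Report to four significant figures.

Trapezoidal AUC_0→14:
  [0→2]: (0.00+58.05)/2 × 2 = 58.05
  [2→3.5]: (58.05+54.22)/2 × 1.5 = 84.2025
  [3.5→9.5]: (54.22+16.12)/2 × 6 = 211.02
  [9.5→11]: (16.12+11.36)/2 × 1.5 = 20.61
  [11→12.5]: (11.36+7.97)/2 × 1.5 = 14.4975
  [12.5→14]: (7.97+5.59)/2 × 1.5 = 10.17
  Sum = 398.55 mg/L·hr
k_e = ln2 / t½ = 0.693147 / 2.91 = 0.2382 hr^-1
Extrapolated tail: C_last / k_e = 5.59 / 0.2382 = 23.468
AUC_0→∞ = 398.55 + 23.468 = 422.018 mg/L·hr

AUC = 422.0 mg/L·hr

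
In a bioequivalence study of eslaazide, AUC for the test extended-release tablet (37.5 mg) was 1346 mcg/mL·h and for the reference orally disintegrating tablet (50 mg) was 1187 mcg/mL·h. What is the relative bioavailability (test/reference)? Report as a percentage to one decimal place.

F_rel = 151.2%

F_rel = (AUC_test/D_test) / (AUC_ref/D_ref)
      = (1346/37.5) / (1187/50)
      = 35.8933 / 23.74 = 1.5119 = 151.19%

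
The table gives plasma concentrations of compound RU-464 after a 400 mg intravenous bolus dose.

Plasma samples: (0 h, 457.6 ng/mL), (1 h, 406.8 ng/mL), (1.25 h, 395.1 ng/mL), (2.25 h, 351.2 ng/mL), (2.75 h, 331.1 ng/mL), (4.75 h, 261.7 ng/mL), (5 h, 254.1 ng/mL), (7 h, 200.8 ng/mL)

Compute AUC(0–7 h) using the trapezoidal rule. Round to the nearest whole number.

AUC = 2188 ng/mL·h

Trapezoidal AUC_0→7:
  [0→1]: (457.6+406.8)/2 × 1 = 432.2
  [1→1.25]: (406.8+395.1)/2 × 0.25 = 100.2375
  [1.25→2.25]: (395.1+351.2)/2 × 1 = 373.15
  [2.25→2.75]: (351.2+331.1)/2 × 0.5 = 170.575
  [2.75→4.75]: (331.1+261.7)/2 × 2 = 592.8
  [4.75→5]: (261.7+254.1)/2 × 0.25 = 64.475
  [5→7]: (254.1+200.8)/2 × 2 = 454.9
  Sum = 2188.3375 ng/mL·h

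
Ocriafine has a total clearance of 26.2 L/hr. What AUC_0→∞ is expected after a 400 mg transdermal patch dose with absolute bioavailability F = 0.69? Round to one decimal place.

AUC_0→∞ = F × Dose / CL
        = 0.69 × 400 / 26.2 = 10.5344 mg/L·hr

AUC = 10.5 mg/L·hr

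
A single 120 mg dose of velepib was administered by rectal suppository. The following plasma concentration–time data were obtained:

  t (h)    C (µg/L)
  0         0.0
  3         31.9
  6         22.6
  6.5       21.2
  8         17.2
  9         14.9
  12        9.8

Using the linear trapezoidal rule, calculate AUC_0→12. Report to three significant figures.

Trapezoidal AUC_0→12:
  [0→3]: (0.0+31.9)/2 × 3 = 47.85
  [3→6]: (31.9+22.6)/2 × 3 = 81.75
  [6→6.5]: (22.6+21.2)/2 × 0.5 = 10.95
  [6.5→8]: (21.2+17.2)/2 × 1.5 = 28.8
  [8→9]: (17.2+14.9)/2 × 1 = 16.05
  [9→12]: (14.9+9.8)/2 × 3 = 37.05
  Sum = 222.45 µg/L·h

AUC = 222 µg/L·h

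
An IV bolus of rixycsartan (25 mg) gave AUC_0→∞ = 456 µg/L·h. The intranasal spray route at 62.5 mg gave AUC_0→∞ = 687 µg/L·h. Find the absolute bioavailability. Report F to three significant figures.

F = 0.603

F = (AUC_ev / D_ev) / (AUC_iv / D_iv)
  = (687/62.5) / (456/25)
  = 10.992 / 18.24 = 0.6026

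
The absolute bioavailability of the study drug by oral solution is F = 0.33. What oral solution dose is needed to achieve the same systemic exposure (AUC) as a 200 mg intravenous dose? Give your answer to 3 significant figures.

For equal systemic exposure: F × D_ev = D_iv
D_ev = D_iv / F = 200 / 0.33 = 606.061 mg

D_oral = 606 mg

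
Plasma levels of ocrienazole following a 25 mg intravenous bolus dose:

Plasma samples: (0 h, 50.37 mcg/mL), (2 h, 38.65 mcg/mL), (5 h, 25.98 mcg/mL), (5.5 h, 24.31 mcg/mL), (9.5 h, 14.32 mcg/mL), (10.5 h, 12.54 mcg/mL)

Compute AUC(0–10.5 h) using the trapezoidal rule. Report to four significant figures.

Trapezoidal AUC_0→10.5:
  [0→2]: (50.37+38.65)/2 × 2 = 89.02
  [2→5]: (38.65+25.98)/2 × 3 = 96.945
  [5→5.5]: (25.98+24.31)/2 × 0.5 = 12.5725
  [5.5→9.5]: (24.31+14.32)/2 × 4 = 77.26
  [9.5→10.5]: (14.32+12.54)/2 × 1 = 13.43
  Sum = 289.2275 mcg/mL·h

AUC = 289.2 mcg/mL·h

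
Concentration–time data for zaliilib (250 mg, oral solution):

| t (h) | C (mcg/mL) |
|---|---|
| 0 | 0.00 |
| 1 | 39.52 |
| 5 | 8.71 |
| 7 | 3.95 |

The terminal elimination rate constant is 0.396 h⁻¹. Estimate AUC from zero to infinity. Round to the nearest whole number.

AUC = 139 mcg/mL·h

Trapezoidal AUC_0→7:
  [0→1]: (0.00+39.52)/2 × 1 = 19.76
  [1→5]: (39.52+8.71)/2 × 4 = 96.46
  [5→7]: (8.71+3.95)/2 × 2 = 12.66
  Sum = 128.88 mcg/mL·h
Extrapolated tail: C_last / k_e = 3.95 / 0.396 = 9.975
AUC_0→∞ = 128.88 + 9.975 = 138.855 mcg/mL·h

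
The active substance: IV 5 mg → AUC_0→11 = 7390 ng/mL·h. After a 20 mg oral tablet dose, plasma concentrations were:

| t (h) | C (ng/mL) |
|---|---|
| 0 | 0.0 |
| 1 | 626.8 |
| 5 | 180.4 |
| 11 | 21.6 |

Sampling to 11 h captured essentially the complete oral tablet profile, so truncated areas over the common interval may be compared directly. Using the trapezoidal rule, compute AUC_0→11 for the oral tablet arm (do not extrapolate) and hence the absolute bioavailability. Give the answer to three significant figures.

Trapezoidal AUC_0→11 (oral tablet):
  [0→1]: (0.0+626.8)/2 × 1 = 313.4
  [1→5]: (626.8+180.4)/2 × 4 = 1614.4
  [5→11]: (180.4+21.6)/2 × 6 = 606.0
  Sum = 2533.8 ng/mL·h
F = (AUC_ev/D_ev)/(AUC_iv/D_iv) = (2533.8/20)/(7390/5) = 126.69/1478 = 0.0857

F = 0.0857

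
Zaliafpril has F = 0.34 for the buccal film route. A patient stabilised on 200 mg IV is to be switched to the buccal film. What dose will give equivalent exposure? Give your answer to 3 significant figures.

For equal systemic exposure: F × D_ev = D_iv
D_ev = D_iv / F = 200 / 0.34 = 588.235 mg

D_buccal = 588 mg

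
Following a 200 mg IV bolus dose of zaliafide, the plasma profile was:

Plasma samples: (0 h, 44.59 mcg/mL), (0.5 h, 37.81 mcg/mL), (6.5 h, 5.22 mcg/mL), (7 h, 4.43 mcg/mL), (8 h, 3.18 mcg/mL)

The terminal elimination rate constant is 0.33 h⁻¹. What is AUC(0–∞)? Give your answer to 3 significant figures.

Trapezoidal AUC_0→8:
  [0→0.5]: (44.59+37.81)/2 × 0.5 = 20.6
  [0.5→6.5]: (37.81+5.22)/2 × 6 = 129.09
  [6.5→7]: (5.22+4.43)/2 × 0.5 = 2.4125
  [7→8]: (4.43+3.18)/2 × 1 = 3.805
  Sum = 155.9075 mcg/mL·h
Extrapolated tail: C_last / k_e = 3.18 / 0.33 = 9.636
AUC_0→∞ = 155.9075 + 9.636 = 165.5435 mcg/mL·h

AUC = 166 mcg/mL·h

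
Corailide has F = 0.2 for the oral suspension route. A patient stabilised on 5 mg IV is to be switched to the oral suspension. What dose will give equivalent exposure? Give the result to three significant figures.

D_oral = 25.0 mg

For equal systemic exposure: F × D_ev = D_iv
D_ev = D_iv / F = 5 / 0.2 = 25 mg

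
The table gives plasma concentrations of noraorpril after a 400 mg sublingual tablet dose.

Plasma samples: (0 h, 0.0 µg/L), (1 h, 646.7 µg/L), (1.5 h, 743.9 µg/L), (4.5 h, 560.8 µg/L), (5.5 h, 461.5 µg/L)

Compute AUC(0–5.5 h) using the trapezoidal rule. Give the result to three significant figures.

AUC = 3140 µg/L·h

Trapezoidal AUC_0→5.5:
  [0→1]: (0.0+646.7)/2 × 1 = 323.35
  [1→1.5]: (646.7+743.9)/2 × 0.5 = 347.65
  [1.5→4.5]: (743.9+560.8)/2 × 3 = 1957.05
  [4.5→5.5]: (560.8+461.5)/2 × 1 = 511.15
  Sum = 3139.2 µg/L·h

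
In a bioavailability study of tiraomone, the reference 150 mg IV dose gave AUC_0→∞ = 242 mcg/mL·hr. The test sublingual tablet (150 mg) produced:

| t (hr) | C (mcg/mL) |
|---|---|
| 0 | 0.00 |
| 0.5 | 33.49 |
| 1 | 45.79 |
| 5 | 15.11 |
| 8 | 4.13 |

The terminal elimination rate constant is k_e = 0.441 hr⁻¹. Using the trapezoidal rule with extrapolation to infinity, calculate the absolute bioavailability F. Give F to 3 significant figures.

Trapezoidal AUC_0→8 (sublingual tablet):
  [0→0.5]: (0.00+33.49)/2 × 0.5 = 8.3725
  [0.5→1]: (33.49+45.79)/2 × 0.5 = 19.82
  [1→5]: (45.79+15.11)/2 × 4 = 121.8
  [5→8]: (15.11+4.13)/2 × 3 = 28.86
  Sum = 178.8525 mcg/mL·hr
Tail: C_last/k_e = 4.13/0.441 = 9.365
AUC_0→∞ (sublingual tablet) = 178.8525 + 9.365 = 188.2175 mcg/mL·hr
F = (AUC_ev/D_ev)/(AUC_iv/D_iv) = (188.2175/150)/(242/150) = 1.25478/1.61333 = 0.7778

F = 0.778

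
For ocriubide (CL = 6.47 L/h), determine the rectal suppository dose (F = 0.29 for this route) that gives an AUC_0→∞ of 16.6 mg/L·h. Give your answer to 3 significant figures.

Dose = 370 mg

Dose = CL × AUC_0→∞ / F
     = 6.47 × 16.6 / 0.29 = 370.352 mg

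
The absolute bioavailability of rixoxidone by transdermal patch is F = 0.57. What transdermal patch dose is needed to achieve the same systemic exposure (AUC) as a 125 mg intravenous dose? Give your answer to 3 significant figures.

For equal systemic exposure: F × D_ev = D_iv
D_ev = D_iv / F = 125 / 0.57 = 219.298 mg

D_transdermal = 219 mg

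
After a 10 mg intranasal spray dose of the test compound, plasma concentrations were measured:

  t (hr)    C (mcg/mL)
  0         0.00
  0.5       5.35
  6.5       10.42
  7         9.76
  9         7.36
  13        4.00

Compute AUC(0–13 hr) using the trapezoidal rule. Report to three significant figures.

AUC = 93.5 mcg/mL·hr

Trapezoidal AUC_0→13:
  [0→0.5]: (0.00+5.35)/2 × 0.5 = 1.3375
  [0.5→6.5]: (5.35+10.42)/2 × 6 = 47.31
  [6.5→7]: (10.42+9.76)/2 × 0.5 = 5.045
  [7→9]: (9.76+7.36)/2 × 2 = 17.12
  [9→13]: (7.36+4.00)/2 × 4 = 22.72
  Sum = 93.5325 mcg/mL·hr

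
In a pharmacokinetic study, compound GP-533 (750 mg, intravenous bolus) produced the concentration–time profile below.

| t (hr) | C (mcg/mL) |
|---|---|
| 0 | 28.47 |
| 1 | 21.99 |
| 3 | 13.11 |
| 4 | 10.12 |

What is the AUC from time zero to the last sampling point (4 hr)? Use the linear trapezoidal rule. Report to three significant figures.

Trapezoidal AUC_0→4:
  [0→1]: (28.47+21.99)/2 × 1 = 25.23
  [1→3]: (21.99+13.11)/2 × 2 = 35.1
  [3→4]: (13.11+10.12)/2 × 1 = 11.615
  Sum = 71.945 mcg/mL·hr

AUC = 71.9 mcg/mL·hr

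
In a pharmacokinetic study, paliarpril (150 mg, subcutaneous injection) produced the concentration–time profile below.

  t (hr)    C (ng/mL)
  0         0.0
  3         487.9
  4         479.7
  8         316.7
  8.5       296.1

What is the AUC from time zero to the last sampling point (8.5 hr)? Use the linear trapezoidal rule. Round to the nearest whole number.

AUC = 2962 ng/mL·hr

Trapezoidal AUC_0→8.5:
  [0→3]: (0.0+487.9)/2 × 3 = 731.85
  [3→4]: (487.9+479.7)/2 × 1 = 483.8
  [4→8]: (479.7+316.7)/2 × 4 = 1592.8
  [8→8.5]: (316.7+296.1)/2 × 0.5 = 153.2
  Sum = 2961.65 ng/mL·hr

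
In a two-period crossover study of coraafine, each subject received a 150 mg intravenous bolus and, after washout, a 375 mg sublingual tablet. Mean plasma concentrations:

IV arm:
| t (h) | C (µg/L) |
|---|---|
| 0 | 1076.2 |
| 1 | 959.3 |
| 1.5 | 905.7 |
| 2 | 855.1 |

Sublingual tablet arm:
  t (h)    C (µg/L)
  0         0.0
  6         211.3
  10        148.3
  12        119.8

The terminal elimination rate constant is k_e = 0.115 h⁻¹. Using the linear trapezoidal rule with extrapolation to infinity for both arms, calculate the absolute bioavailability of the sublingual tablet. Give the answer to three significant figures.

F = 0.114

Trapezoidal AUC_0→2 (IV):
  [0→1]: (1076.2+959.3)/2 × 1 = 1017.75
  [1→1.5]: (959.3+905.7)/2 × 0.5 = 466.25
  [1.5→2]: (905.7+855.1)/2 × 0.5 = 440.2
  Sum = 1924.2 µg/L·h
IV tail: 855.1/0.115 = 7435.652; AUC_iv,0→∞ = 1924.2 + 7435.652 = 9359.852 µg/L·h
Trapezoidal AUC_0→12 (sublingual tablet):
  [0→6]: (0.0+211.3)/2 × 6 = 633.9
  [6→10]: (211.3+148.3)/2 × 4 = 719.2
  [10→12]: (148.3+119.8)/2 × 2 = 268.1
  Sum = 1621.2 µg/L·h
sublingual tablet tail: 119.8/0.115 = 1041.739; AUC_ev,0→∞ = 1621.2 + 1041.739 = 2662.939 µg/L·h
F = (AUC_ev/D_ev)/(AUC_iv/D_iv) = (2662.939/375)/(9359.852/150) = 7.10117/62.399 = 0.1138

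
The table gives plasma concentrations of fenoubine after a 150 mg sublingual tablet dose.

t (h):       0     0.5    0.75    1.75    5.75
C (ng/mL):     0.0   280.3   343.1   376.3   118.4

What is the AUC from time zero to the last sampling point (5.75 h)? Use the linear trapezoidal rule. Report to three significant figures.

Trapezoidal AUC_0→5.75:
  [0→0.5]: (0.0+280.3)/2 × 0.5 = 70.075
  [0.5→0.75]: (280.3+343.1)/2 × 0.25 = 77.925
  [0.75→1.75]: (343.1+376.3)/2 × 1 = 359.7
  [1.75→5.75]: (376.3+118.4)/2 × 4 = 989.4
  Sum = 1497.1 ng/mL·h

AUC = 1500 ng/mL·h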